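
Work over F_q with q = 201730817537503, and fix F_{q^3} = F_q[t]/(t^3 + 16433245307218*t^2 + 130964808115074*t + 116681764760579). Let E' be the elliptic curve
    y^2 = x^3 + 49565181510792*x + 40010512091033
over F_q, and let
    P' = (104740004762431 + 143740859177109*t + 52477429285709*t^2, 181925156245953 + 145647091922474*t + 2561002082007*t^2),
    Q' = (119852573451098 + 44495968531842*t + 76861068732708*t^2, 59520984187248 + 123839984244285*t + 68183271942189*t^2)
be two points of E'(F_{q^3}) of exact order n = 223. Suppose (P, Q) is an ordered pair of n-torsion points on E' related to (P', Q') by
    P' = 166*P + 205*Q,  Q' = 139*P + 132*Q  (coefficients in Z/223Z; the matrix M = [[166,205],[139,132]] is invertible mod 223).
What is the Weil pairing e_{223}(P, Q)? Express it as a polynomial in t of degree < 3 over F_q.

Since e_{223}(P,P)=e_{223}(Q,Q)=1 and e_{223}(Q,P)=e_{223}(P,Q)^{-1}, expanding e_{223}(166*P + 205*Q,139*P + 132*Q) leaves e(P,Q)^det(M).
det M = 166*132 - 205*139 = -6583 = 107 (mod 223); 107^{-1} = 198 (mod 223).
Double-and-add over 11011111: 8-1 doublings, 7-1 additions; each step l_{T,T}/v_{2T} or l_{T,P'}/v at Q'+S for random S.
Miller gives e_{223}(P',Q') = 119793507091896 + 82101906262472*t + 16274308096648*t^2 in F_{201730817537503^3}.
Hence e(P,Q) = 90511432364432 + 128936092705048*t + 158150259713655*t^2 in F_{201730817537503^3}^*.

90511432364432 + 128936092705048*t + 158150259713655*t^2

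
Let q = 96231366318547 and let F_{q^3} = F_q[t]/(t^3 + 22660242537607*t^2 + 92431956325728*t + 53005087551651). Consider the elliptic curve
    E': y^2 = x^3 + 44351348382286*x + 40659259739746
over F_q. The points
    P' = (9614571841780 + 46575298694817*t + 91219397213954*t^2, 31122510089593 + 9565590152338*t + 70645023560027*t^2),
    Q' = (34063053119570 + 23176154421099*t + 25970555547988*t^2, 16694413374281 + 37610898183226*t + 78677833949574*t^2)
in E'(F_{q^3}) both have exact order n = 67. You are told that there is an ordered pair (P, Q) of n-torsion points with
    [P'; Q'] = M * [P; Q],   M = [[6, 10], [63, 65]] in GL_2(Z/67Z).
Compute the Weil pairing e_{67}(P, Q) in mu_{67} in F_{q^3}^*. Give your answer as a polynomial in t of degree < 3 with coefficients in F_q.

54971530974580 + 82284778316901*t + 24769180368999*t^2

e_{67} is bilinear + alternating on E[67], so e_{67}(6*P + 10*Q, 63*P + 65*Q) = e_{67}(P,Q)^(6*65-10*63).
det M = 6*65 - 10*63 = -240 = 28 (mod 67); 28^{-1} = 12 (mod 67).
7-bit Miller (1000011) on E'/F_{96231366318547} with a'=44351348382286, b'=40659259739746: accumulate tangent/chord ratios at Q'+S and P'+S'.
Miller gives e_{67}(P',Q') = 18563681195556 + 54449650242977*t + 56360446822305*t^2 in F_{96231366318547^3}.
Hence e(P,Q) = 54971530974580 + 82284778316901*t + 24769180368999*t^2 in F_{96231366318547^3}^*.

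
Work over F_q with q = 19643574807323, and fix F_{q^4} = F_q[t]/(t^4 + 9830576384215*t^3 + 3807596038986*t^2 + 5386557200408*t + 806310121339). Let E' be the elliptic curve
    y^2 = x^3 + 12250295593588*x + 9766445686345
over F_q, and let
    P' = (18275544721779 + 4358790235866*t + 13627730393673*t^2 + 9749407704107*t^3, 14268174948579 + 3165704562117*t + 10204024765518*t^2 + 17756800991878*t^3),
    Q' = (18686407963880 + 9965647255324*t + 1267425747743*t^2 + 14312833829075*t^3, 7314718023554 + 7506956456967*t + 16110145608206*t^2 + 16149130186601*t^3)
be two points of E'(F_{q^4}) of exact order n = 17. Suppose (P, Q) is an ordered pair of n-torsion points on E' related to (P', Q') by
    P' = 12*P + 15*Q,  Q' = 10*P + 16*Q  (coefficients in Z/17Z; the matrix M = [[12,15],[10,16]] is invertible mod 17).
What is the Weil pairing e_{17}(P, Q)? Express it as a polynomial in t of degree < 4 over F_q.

e_{17}(aP+bQ,cP+dQ) = e_{17}(P,Q)^(ad-bc); with (a,b,c,d)=(12,15,10,16) this gives the det-17 law.
det(M) mod 17 = 8; its inverse in (Z/17)^* is 15 (check: 8*15 mod 17 = 1).
Miller loop for e_{17} over F_{19643574807323^4}: bits of 17 = 10001; 4 double steps + 1 add steps, l/v at each.
e_{17}(P',Q') = 11815781148174 + 17380044440148*t + 5827785443445*t^2 + 4596215775211*t^3.
e_{17}(P,Q) = (11815781148174 + 17380044440148*t + 5827785443445*t^2 + 4596215775211*t^3)^{15} = 12908145719821 + 13662131724137*t + 4793975494544*t^2 + 10532561407013*t^3.

12908145719821 + 13662131724137*t + 4793975494544*t^2 + 10532561407013*t^3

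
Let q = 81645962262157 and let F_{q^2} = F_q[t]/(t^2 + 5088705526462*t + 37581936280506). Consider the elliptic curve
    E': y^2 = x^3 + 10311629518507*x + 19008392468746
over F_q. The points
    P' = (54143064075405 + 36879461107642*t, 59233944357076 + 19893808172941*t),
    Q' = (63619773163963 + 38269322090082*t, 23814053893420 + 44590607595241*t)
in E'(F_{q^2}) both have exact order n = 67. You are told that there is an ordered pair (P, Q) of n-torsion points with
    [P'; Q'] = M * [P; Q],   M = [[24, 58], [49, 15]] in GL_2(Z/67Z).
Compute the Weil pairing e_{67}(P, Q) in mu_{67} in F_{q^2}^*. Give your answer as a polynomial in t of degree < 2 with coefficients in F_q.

13800287664293 + 5463279135011*t

e_{67}(aP+bQ,cP+dQ) = e_{67}(P,Q)^(ad-bc); with (a,b,c,d)=(24,58,49,15) this gives the det-67 law.
Hence e(P,Q) = e(P',Q')^{22} where 22 = 64^{-1} mod 67.
Build f_{67,P'} and f_{67,Q'} via the 7-bit ladder of 67=1000011_2; evaluate at shifted divisors; quotient in F_{81645962262157^2}.
Result: e(P',Q') = 37271405626278 + 13746924988645*t.
Finally e_{67}(P,Q) = 13800287664293 + 5463279135011*t.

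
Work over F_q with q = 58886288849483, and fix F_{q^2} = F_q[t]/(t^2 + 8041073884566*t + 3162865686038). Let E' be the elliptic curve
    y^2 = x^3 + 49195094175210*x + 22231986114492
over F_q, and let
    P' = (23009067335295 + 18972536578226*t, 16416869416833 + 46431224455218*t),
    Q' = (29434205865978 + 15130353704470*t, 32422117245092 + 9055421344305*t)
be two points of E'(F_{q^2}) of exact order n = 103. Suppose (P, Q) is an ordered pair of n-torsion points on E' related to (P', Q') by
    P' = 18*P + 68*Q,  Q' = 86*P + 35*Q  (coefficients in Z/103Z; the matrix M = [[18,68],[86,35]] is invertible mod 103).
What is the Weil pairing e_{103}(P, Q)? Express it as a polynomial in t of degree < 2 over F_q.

e_{103} is bilinear + alternating on E[103], so e_{103}(18*P + 68*Q, 86*P + 35*Q) = e_{103}(P,Q)^(18*35-68*86).
Inverting 35 mod 103: 53. Thus e_{103}(P,Q) = e(P',Q')^{53}.
Miller loop for e_{103} over F_{58886288849483^2}: bits of 103 = 1100111; 6 double steps + 4 add steps, l/v at each.
f_P(D_Q)/f_Q(D_P) = 15244042685701 + 491450998749*t.
Raise to 53: e(P,Q) = 21508179246733 + 21956485270650*t in mu_{103}.

21508179246733 + 21956485270650*t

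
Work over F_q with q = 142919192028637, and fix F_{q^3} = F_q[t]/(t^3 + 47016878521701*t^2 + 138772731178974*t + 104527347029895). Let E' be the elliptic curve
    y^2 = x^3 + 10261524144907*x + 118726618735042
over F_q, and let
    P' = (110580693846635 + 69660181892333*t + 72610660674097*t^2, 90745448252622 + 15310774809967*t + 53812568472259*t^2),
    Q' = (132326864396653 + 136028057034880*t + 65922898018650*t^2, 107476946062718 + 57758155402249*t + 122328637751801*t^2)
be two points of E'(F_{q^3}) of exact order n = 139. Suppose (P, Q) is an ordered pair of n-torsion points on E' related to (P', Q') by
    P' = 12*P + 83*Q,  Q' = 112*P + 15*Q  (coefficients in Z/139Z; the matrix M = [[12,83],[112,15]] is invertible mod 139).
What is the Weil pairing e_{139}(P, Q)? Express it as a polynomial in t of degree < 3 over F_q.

105697441411717 + 91036187379182*t + 140757338556348*t^2

Under M = [[12,83],[112,15]] in GL_2(Z/139), e_{139}(P',Q') = e_{139}(P,Q)^(12*15-83*112 mod 139).
Inverting 58 mod 139: 12. Thus e_{139}(P,Q) = e(P',Q')^{12}.
Double-and-add over 10001011: 8-1 doublings, 4-1 additions; each step l_{T,T}/v_{2T} or l_{T,P'}/v at Q'+S for random S.
e_{139}(P',Q') = 12629844809779 + 75974356752195*t + 104997656125155*t^2.
(12629844809779 + 75974356752195*t + 104997656125155*t^2)^{12} mod (142919192028637,f) = 105697441411717 + 91036187379182*t + 140757338556348*t^2.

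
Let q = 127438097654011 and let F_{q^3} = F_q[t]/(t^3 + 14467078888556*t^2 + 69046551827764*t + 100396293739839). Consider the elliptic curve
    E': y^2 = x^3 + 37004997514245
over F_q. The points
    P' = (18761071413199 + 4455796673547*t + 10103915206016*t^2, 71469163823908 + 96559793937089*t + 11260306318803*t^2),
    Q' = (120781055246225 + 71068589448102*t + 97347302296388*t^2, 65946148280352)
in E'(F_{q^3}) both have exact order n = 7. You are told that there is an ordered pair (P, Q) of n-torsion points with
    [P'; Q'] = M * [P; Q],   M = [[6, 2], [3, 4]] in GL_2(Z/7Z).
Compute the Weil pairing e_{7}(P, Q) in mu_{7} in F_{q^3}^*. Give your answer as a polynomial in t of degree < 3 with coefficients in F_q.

The 7-Weil pairing on E[7] over F_{127438097654011} is alternating-bilinear: e_{7}(P',Q') = e_{7}(P,Q)^det(M).
Inverting 4 mod 7: 2. Thus e_{7}(P,Q) = e(P',Q')^{2}.
n = 7 = (111)_2 (3 bits, wt 3); accumulate f_{7,P'}(Q'+S)/f_{7,P'}(S) along the 2-step ladder.
So e_{7}(P',Q') = 99948815791322 + 45052900120120*t + 113582786685373*t^2.
e_{7}(P,Q) = (99948815791322 + 45052900120120*t + 113582786685373*t^2)^{2} = 61465480605070 + 105974400112468*t + 124671333925205*t^2.

61465480605070 + 105974400112468*t + 124671333925205*t^2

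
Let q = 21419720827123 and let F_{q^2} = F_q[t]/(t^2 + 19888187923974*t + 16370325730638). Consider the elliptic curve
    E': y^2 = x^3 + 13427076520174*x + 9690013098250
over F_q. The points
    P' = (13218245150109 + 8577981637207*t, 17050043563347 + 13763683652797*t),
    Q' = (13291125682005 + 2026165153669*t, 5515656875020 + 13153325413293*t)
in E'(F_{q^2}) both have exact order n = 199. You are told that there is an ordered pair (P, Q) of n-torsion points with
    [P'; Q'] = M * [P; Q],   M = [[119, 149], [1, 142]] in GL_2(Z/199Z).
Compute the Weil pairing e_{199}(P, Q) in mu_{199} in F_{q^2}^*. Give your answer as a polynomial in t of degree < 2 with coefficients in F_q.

The 199-Weil pairing on E[199] over F_{21419720827123} is alternating-bilinear: e_{199}(P',Q') = e_{199}(P,Q)^det(M).
Inverting 33 mod 199: 193. Thus e_{199}(P,Q) = e(P',Q')^{193}.
Miller loop for e_{199} over F_{21419720827123^2}: bits of 199 = 11000111; 7 double steps + 4 add steps, l/v at each.
Result: e(P',Q') = 12498995642541 + 21215331834953*t.
Finally e_{199}(P,Q) = 12454261509205 + 14262146520448*t.

12454261509205 + 14262146520448*t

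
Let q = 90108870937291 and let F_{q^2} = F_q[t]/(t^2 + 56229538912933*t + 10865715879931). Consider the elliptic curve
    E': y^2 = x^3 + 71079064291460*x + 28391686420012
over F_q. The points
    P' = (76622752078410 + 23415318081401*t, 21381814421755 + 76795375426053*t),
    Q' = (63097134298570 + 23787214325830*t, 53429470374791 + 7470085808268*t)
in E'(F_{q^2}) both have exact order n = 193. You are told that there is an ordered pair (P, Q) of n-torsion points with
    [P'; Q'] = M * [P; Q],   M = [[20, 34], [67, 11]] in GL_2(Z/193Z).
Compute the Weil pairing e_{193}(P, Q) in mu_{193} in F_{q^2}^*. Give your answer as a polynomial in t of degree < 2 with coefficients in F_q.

60967621335320 + 3891309151504*t

e_{193} is bilinear + alternating on E[193], so e_{193}(20*P + 34*Q, 67*P + 11*Q) = e_{193}(P,Q)^(20*11-34*67).
So e_{193}(P,Q) = e_{193}(P',Q')^{98}, since 65*98 = 1 mod 193.
Miller loop for e_{193} over F_{90108870937291^2}: bits of 193 = 11000001; 7 double steps + 2 add steps, l/v at each.
Result: e(P',Q') = 83458171840737 + 15329721173352*t.
Raise to 98: e(P,Q) = 60967621335320 + 3891309151504*t in mu_{193}.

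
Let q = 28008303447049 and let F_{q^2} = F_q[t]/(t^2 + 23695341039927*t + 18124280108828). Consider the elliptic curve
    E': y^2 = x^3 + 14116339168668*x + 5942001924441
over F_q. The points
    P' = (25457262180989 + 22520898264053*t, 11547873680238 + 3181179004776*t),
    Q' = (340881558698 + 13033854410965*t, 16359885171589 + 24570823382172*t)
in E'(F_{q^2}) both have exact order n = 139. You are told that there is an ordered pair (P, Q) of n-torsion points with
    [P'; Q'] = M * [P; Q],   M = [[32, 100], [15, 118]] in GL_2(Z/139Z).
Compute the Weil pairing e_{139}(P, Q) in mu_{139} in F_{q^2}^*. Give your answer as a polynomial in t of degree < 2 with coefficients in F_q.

Since e_{139}(P,P)=e_{139}(Q,Q)=1 and e_{139}(Q,P)=e_{139}(P,Q)^{-1}, expanding e_{139}(32*P + 100*Q,15*P + 118*Q) leaves e(P,Q)^det(M).
Inverting 52 mod 139: 131. Thus e_{139}(P,Q) = e(P',Q')^{131}.
Double-and-add over 10001011: 8-1 doublings, 4-1 additions; each step l_{T,T}/v_{2T} or l_{T,P'}/v at Q'+S for random S.
So e_{139}(P',Q') = 752748659931 + 23746635201006*t.
Hence e(P,Q) = 25812469387218 + 20245814785429*t in F_{28008303447049^2}^*.

25812469387218 + 20245814785429*t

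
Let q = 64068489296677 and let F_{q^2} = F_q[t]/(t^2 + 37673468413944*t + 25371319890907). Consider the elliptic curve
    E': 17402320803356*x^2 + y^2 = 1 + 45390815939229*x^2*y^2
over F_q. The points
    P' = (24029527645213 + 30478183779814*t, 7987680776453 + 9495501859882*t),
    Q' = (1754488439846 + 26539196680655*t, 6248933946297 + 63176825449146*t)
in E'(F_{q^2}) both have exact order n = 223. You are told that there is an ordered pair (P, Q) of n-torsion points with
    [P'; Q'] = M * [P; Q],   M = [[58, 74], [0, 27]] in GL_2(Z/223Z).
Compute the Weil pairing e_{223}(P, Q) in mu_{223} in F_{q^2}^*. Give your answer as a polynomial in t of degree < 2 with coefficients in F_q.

50019910457394 + 1374033310788*t

e_{223}(aP+bQ,cP+dQ) = e_{223}(P,Q)^(ad-bc); with (a,b,c,d)=(58,74,0,27) this gives the det-223 law.
det(M) mod 223 = 5; its inverse in (Z/223)^* is 134 (check: 5*134 mod 223 = 1).
Map (x,y)_Ed via u=(1+y)/(1-y), v=(1+y)/((1-y)x) to Montgomery A=26528029828566,B=49931943717412; then to (a',b')=(0,18509547961513).
8-bit Miller (11011111) on E'/F_{64068489296677} with a'=0, b'=18509547961513: accumulate tangent/chord ratios at Q'+S and P'+S'.
Miller gives e_{223}(P',Q') = 58906193625939 + 16442059580357*t in F_{64068489296677^2}.
Hence e(P,Q) = 50019910457394 + 1374033310788*t in F_{64068489296677^2}^*.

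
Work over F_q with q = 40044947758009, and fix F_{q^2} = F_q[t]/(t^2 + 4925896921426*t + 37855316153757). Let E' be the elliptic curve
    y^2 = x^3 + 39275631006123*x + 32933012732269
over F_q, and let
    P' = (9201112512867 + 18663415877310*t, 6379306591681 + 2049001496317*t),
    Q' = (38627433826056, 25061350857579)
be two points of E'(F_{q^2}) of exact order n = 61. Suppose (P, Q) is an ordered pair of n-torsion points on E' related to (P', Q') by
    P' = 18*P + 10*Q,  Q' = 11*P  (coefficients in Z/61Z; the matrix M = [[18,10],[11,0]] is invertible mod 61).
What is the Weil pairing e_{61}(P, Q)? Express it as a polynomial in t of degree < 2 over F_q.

3912431640220 + 20587544242890*t

Under M = [[18,10],[11,0]] in GL_2(Z/61), e_{61}(P',Q') = e_{61}(P,Q)^(18*0-10*11 mod 61).
So e_{61}(P,Q) = e_{61}(P',Q')^{56}, since 12*56 = 1 mod 61.
Miller loop for e_{61} over F_{40044947758009^2}: bits of 61 = 111101; 5 double steps + 4 add steps, l/v at each.
Result: e(P',Q') = 36978102794759 + 4161250539725*t.
Thus e_{61}(P,Q) = 3912431640220 + 20587544242890*t.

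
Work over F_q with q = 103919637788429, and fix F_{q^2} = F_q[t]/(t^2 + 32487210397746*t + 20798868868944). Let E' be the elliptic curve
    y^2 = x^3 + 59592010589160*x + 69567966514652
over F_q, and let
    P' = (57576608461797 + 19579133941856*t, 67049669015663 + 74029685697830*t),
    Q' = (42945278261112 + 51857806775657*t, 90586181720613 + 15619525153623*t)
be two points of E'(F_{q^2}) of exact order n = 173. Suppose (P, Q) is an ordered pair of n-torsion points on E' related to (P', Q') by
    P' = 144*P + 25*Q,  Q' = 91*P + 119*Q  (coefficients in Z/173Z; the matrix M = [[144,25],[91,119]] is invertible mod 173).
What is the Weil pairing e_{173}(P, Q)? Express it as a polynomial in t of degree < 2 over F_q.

43774139061243 + 210136684608*t

e_{173}(aP+bQ,cP+dQ) = e_{173}(P,Q)^(ad-bc); with (a,b,c,d)=(144,25,91,119) this gives the det-173 law.
Hence e(P,Q) = e(P',Q')^{61} where 61 = 156^{-1} mod 173.
Run Miller on y^2=x^3+59592010589160*x+69567966514652 over F_{103919637788429}: ladder 10101101 (8 bits); e = f_P(D_Q)/f_Q(D_P).
Miller gives e_{173}(P',Q') = 22824446137138 + 18310779645367*t in F_{103919637788429^2}.
Raise to 61: e(P,Q) = 43774139061243 + 210136684608*t in mu_{173}.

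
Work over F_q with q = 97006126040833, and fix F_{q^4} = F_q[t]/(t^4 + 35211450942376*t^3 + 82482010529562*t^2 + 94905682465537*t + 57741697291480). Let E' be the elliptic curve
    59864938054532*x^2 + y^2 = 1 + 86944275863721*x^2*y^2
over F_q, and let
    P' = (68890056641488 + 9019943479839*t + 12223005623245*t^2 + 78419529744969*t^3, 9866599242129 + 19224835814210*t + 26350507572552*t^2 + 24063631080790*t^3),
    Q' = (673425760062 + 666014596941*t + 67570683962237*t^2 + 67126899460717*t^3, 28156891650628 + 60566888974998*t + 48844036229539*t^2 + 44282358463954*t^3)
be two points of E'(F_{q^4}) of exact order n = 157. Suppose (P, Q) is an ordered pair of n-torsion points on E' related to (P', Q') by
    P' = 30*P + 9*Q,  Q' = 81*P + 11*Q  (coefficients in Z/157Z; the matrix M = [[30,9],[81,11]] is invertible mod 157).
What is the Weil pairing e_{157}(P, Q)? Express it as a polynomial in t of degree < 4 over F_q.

65210406421090 + 73888896527333*t + 37187837584049*t^2 + 14991619520990*t^3

Under M = [[30,9],[81,11]] in GL_2(Z/157), e_{157}(P',Q') = e_{157}(P,Q)^(30*11-9*81 mod 157).
Hence e(P,Q) = e(P',Q')^{24} where 24 = 72^{-1} mod 157.
Map (x,y)_Ed via u=(1+y)/(1-y), v=(1+y)/((1-y)x) to Montgomery A=59193148876773,B=9253351602701; then to (a',b')=(0,20879642375884).
Build f_{157,P'} and f_{157,Q'} via the 8-bit ladder of 157=10011101_2; evaluate at shifted divisors; quotient in F_{97006126040833^4}.
Miller gives e_{157}(P',Q') = 65138454508554 + 62984606350285*t + 59973049431488*t^2 + 70085886530196*t^3 in F_{97006126040833^4}.
Hence e(P,Q) = 65210406421090 + 73888896527333*t + 37187837584049*t^2 + 14991619520990*t^3 in F_{97006126040833^4}^*.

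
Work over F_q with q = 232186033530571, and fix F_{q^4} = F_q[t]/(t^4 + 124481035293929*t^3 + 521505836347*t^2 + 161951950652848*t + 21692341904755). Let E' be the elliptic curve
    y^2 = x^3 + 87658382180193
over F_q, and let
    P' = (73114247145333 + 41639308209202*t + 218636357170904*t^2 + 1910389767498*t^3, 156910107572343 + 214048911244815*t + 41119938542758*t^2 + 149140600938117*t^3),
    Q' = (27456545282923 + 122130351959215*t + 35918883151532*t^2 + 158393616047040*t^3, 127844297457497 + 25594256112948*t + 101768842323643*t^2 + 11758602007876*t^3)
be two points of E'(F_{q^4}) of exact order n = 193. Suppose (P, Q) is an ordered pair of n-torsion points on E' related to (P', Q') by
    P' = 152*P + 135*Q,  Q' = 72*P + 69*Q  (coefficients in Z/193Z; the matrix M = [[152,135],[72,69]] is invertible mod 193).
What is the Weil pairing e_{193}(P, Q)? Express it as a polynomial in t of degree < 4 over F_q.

222143992121153 + 70675639252354*t + 194009465068161*t^2 + 141226570496555*t^3

Under M = [[152,135],[72,69]] in GL_2(Z/193), e_{193}(P',Q') = e_{193}(P,Q)^(152*69-135*72 mod 193).
det(M) mod 193 = 189; its inverse in (Z/193)^* is 48 (check: 189*48 mod 193 = 1).
8-bit Miller (11000001) on E'/F_{232186033530571} with a'=0, b'=87658382180193: accumulate tangent/chord ratios at Q'+S and P'+S'.
Miller gives e_{193}(P',Q') = 211845435462953 + 152416906835865*t + 74348860884795*t^2 + 187383878467593*t^3 in F_{232186033530571^4}.
(211845435462953 + 152416906835865*t + 74348860884795*t^2 + 187383878467593*t^3)^{48} mod (232186033530571,f) = 222143992121153 + 70675639252354*t + 194009465068161*t^2 + 141226570496555*t^3.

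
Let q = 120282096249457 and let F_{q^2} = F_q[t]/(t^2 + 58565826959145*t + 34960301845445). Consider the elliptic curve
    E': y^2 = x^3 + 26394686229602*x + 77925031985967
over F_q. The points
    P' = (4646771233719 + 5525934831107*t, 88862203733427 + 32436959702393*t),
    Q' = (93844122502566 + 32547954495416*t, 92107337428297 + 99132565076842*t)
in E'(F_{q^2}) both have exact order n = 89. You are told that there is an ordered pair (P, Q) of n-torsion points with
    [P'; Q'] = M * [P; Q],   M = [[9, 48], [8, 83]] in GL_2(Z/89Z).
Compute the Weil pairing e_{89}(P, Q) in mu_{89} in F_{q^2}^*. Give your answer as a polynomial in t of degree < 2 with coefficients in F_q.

96753793126484 + 10946601190*t

e_{89} is bilinear + alternating on E[89], so e_{89}(9*P + 48*Q, 8*P + 83*Q) = e_{89}(P,Q)^(9*83-48*8).
So e_{89}(P,Q) = e_{89}(P',Q')^{51}, since 7*51 = 1 mod 89.
Run Miller on y^2=x^3+26394686229602*x+77925031985967 over F_{120282096249457}: ladder 1011001 (7 bits); e = f_P(D_Q)/f_Q(D_P).
e_{89}(P',Q') = 7285344488391 + 104015722807438*t.
Finally e_{89}(P,Q) = 96753793126484 + 10946601190*t.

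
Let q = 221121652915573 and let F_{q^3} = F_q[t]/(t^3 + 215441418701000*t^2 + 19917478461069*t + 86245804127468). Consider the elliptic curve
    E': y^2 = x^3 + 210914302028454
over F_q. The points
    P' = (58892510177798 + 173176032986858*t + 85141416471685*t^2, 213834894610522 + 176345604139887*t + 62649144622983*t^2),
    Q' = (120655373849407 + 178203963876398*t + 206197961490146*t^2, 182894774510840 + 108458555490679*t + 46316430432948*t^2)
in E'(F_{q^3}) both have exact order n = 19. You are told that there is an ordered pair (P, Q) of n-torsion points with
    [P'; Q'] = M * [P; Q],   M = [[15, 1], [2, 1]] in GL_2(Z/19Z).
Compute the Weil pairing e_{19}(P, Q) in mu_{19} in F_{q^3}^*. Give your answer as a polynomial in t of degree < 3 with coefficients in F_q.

56913165762710 + 167038943371693*t + 20276846219389*t^2

Alternating bilinearity on E[19] (values in mu_{19} in F_{221121652915573^3}) gives e(P',Q') = e(P,Q)^det(M).
So e_{19}(P,Q) = e_{19}(P',Q')^{3}, since 13*3 = 1 mod 19.
5-bit Miller (10011) on E'/F_{221121652915573} with a'=0, b'=210914302028454: accumulate tangent/chord ratios at Q'+S and P'+S'.
f_P(D_Q)/f_Q(D_P) = 100009678067901 + 126833738599297*t + 175294365300191*t^2.
Thus e_{19}(P,Q) = 56913165762710 + 167038943371693*t + 20276846219389*t^2.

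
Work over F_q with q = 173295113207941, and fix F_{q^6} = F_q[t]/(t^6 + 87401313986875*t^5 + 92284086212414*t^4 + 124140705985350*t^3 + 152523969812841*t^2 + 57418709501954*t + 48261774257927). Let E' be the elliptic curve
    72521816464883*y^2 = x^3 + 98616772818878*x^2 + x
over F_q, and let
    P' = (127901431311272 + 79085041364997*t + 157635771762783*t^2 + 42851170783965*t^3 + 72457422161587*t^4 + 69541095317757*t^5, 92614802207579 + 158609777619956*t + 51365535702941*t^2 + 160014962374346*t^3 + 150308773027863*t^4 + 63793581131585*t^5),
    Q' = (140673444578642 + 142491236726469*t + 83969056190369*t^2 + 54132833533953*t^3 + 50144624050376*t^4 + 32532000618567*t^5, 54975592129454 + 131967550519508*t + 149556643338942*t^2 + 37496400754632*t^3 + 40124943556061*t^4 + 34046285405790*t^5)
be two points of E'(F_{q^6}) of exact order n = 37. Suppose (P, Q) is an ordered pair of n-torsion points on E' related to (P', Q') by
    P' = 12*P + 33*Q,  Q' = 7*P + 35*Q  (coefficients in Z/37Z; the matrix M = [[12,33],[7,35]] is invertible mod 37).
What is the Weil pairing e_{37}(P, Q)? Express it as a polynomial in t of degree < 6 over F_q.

43811390850752 + 55205943218098*t + 89250003556296*t^2 + 22500655572957*t^3 + 147678473756298*t^4 + 51573331510621*t^5

e_{37} is bilinear + alternating on E[37], so e_{37}(12*P + 33*Q, 7*P + 35*Q) = e_{37}(P,Q)^(12*35-33*7).
Inverting 4 mod 37: 28. Thus e_{37}(P,Q) = e(P',Q')^{28}.
Undo Montgomery via alpha=62489150599160, beta=72044712926053: (a',b')=(0,163470446994548) over F_{173295113207941}.
6-bit Miller (100101) on E'/F_{173295113207941} with a'=0, b'=163470446994548: accumulate tangent/chord ratios at Q'+S and P'+S'.
f_P(D_Q)/f_Q(D_P) = 37903088078356 + 109701844291127*t + 143730666809694*t^2 + 6763211232873*t^3 + 135434022077399*t^4 + 10018274830873*t^5.
Finally e_{37}(P,Q) = 43811390850752 + 55205943218098*t + 89250003556296*t^2 + 22500655572957*t^3 + 147678473756298*t^4 + 51573331510621*t^5.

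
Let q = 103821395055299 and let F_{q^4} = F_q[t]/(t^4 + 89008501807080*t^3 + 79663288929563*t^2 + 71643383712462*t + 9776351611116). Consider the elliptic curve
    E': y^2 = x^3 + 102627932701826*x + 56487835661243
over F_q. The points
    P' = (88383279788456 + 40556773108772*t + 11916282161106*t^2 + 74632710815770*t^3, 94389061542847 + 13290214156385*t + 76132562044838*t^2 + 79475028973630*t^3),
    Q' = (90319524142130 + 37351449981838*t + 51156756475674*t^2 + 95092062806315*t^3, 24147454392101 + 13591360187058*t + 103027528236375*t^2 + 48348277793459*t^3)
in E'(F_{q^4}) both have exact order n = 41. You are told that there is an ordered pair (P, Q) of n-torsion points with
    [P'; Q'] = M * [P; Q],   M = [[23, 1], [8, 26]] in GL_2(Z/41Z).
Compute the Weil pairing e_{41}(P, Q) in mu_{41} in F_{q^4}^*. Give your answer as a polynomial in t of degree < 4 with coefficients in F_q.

7595569376130 + 92545911384832*t + 90062900864203*t^2 + 13004619983329*t^3

Since e_{41}(P,P)=e_{41}(Q,Q)=1 and e_{41}(Q,P)=e_{41}(P,Q)^{-1}, expanding e_{41}(23*P + 1*Q,8*P + 26*Q) leaves e(P,Q)^det(M).
23*26 - 1*8 = 590; reduced mod 41: det = 16, inverse 18.
Build f_{41,P'} and f_{41,Q'} via the 6-bit ladder of 41=101001_2; evaluate at shifted divisors; quotient in F_{103821395055299^4}.
e_{41}(P',Q') = 10641928978524 + 37770678898510*t + 66184133446098*t^2 + 796381126917*t^3.
Hence e(P,Q) = 7595569376130 + 92545911384832*t + 90062900864203*t^2 + 13004619983329*t^3 in F_{103821395055299^4}^*.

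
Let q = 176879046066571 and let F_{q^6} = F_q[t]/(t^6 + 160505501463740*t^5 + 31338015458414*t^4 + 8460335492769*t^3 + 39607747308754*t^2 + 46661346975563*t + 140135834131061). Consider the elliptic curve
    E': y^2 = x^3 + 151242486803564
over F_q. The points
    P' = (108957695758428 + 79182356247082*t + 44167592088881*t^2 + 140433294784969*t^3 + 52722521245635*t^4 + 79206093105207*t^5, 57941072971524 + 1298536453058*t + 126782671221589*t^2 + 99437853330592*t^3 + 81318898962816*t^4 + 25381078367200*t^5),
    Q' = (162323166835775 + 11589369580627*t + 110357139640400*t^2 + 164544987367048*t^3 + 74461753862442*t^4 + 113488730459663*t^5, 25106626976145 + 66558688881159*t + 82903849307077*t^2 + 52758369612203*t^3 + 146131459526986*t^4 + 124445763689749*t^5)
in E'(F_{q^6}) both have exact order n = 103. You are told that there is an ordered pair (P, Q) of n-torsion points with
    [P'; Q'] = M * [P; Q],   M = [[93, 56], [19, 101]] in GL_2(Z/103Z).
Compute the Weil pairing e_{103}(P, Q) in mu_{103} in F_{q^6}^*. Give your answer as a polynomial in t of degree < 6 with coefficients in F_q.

61825692861938 + 14479354871642*t + 67562622037037*t^2 + 160964544092501*t^3 + 80774704733884*t^4 + 166930793552661*t^5

e_{103} is bilinear + alternating on E[103], so e_{103}(93*P + 56*Q, 19*P + 101*Q) = e_{103}(P,Q)^(93*101-56*19).
So e_{103}(P,Q) = e_{103}(P',Q')^{22}, since 89*22 = 1 mod 103.
Run Miller on y^2=x^3+151242486803564 over F_{176879046066571}: ladder 1100111 (7 bits); e = f_P(D_Q)/f_Q(D_P).
Result: e(P',Q') = 97589387410298 + 72135220422811*t + 134765993924770*t^2 + 3451658234278*t^3 + 134903810194201*t^4 + 59551171719045*t^5.
e_{103}(P,Q) = (97589387410298 + 72135220422811*t + 134765993924770*t^2 + 3451658234278*t^3 + 134903810194201*t^4 + 59551171719045*t^5)^{22} = 61825692861938 + 14479354871642*t + 67562622037037*t^2 + 160964544092501*t^3 + 80774704733884*t^4 + 166930793552661*t^5.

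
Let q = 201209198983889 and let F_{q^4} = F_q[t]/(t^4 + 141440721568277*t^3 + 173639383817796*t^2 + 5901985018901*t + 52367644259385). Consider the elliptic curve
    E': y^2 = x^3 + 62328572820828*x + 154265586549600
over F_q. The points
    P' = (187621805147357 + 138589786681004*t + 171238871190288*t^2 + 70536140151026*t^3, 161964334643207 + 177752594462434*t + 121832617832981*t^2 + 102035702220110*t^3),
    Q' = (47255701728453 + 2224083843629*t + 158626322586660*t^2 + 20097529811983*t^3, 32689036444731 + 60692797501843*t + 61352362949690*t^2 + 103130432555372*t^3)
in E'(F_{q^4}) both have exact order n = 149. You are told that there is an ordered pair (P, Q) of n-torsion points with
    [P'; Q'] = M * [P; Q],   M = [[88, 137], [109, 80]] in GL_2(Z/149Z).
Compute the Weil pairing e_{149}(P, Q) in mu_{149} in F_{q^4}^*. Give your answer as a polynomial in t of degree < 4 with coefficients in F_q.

180041213246446 + 141167398713493*t + 70671137359203*t^2 + 171704231714553*t^3

Under M = [[88,137],[109,80]] in GL_2(Z/149), e_{149}(P',Q') = e_{149}(P,Q)^(88*80-137*109 mod 149).
det(M) mod 149 = 4; its inverse in (Z/149)^* is 112 (check: 4*112 mod 149 = 1).
n = 149 = (10010101)_2 (8 bits, wt 4); accumulate f_{149,P'}(Q'+S)/f_{149,P'}(S) along the 7-step ladder.
e_{149}(P',Q') = 24400091623694 + 55317656665744*t + 78585964217688*t^2 + 166740476579304*t^3.
Hence e(P,Q) = 180041213246446 + 141167398713493*t + 70671137359203*t^2 + 171704231714553*t^3 in F_{201209198983889^4}^*.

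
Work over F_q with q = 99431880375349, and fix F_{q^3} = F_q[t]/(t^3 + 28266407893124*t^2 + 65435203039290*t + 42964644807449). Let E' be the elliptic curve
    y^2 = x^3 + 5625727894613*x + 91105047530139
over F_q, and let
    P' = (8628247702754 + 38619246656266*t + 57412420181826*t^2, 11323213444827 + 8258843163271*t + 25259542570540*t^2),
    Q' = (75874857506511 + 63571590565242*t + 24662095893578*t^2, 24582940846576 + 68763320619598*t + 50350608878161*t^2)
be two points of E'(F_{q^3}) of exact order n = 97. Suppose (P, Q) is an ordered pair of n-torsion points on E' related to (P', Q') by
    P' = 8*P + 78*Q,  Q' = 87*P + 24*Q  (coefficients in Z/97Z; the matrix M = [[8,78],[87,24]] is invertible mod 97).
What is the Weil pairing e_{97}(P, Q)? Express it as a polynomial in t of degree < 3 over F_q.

53177571327148 + 36741694448516*t + 97012697540357*t^2

e_{97}(aP+bQ,cP+dQ) = e_{97}(P,Q)^(ad-bc); with (a,b,c,d)=(8,78,87,24) this gives the det-97 law.
So e_{97}(P,Q) = e_{97}(P',Q')^{49}, since 2*49 = 1 mod 97.
n = 97 = (1100001)_2 (7 bits, wt 3); accumulate f_{97,P'}(Q'+S)/f_{97,P'}(S) along the 6-step ladder.
The quotient is 78153602046543 + 36189549731969*t + 49647658688719*t^2.
Thus e_{97}(P,Q) = 53177571327148 + 36741694448516*t + 97012697540357*t^2.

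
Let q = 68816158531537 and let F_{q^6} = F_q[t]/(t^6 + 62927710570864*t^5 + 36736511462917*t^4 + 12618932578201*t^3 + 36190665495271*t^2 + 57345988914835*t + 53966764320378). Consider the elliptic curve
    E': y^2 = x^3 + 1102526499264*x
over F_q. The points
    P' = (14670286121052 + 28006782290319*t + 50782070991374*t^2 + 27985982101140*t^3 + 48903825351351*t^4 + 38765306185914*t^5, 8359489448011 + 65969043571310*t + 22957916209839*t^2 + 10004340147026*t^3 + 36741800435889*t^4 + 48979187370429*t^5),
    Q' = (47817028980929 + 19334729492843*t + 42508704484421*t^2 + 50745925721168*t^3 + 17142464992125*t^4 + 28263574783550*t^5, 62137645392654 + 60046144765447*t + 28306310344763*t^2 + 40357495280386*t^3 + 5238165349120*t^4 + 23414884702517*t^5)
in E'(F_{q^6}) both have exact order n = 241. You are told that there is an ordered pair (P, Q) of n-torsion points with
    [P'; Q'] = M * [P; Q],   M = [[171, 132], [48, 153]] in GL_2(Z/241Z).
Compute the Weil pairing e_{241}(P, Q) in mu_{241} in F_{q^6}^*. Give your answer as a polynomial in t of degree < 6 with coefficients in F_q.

e_{241}(aP+bQ,cP+dQ) = e_{241}(P,Q)^(ad-bc); with (a,b,c,d)=(171,132,48,153) this gives the det-241 law.
171*153 - 132*48 = 19827; reduced mod 241: det = 65, inverse 89.
Double-and-add over 11110001: 8-1 doublings, 5-1 additions; each step l_{T,T}/v_{2T} or l_{T,P'}/v at Q'+S for random S.
Miller gives e_{241}(P',Q') = 62353381424752 + 42241732355597*t + 55412080160571*t^2 + 43325280144495*t^3 + 65649927609828*t^4 + 50104388468290*t^5 in F_{68816158531537^6}.
Hence e(P,Q) = 44636339685948 + 48855948307389*t + 57625357844073*t^2 + 61704110126012*t^3 + 54233459793426*t^4 + 31253104676139*t^5 in F_{68816158531537^6}^*.

44636339685948 + 48855948307389*t + 57625357844073*t^2 + 61704110126012*t^3 + 54233459793426*t^4 + 31253104676139*t^5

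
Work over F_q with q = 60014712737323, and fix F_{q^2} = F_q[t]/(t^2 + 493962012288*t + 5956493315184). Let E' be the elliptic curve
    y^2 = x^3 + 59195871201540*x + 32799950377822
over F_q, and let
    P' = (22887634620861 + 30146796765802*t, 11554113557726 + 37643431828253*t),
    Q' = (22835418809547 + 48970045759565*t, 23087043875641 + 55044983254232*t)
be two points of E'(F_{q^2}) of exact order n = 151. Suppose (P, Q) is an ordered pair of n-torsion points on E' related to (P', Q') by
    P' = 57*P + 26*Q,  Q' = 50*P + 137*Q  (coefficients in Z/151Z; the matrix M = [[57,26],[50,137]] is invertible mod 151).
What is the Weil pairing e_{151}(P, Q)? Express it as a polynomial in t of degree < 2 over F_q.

19813774964157 + 41308970525986*t

Under M = [[57,26],[50,137]] in GL_2(Z/151), e_{151}(P',Q') = e_{151}(P,Q)^(57*137-26*50 mod 151).
det(M) mod 151 = 16; its inverse in (Z/151)^* is 85 (check: 16*85 mod 151 = 1).
8-bit Miller (10010111) on E'/F_{60014712737323} with a'=59195871201540, b'=32799950377822: accumulate tangent/chord ratios at Q'+S and P'+S'.
f_P(D_Q)/f_Q(D_P) = 23984285514943 + 8820525333302*t.
(23984285514943 + 8820525333302*t)^{85} mod (60014712737323,f) = 19813774964157 + 41308970525986*t.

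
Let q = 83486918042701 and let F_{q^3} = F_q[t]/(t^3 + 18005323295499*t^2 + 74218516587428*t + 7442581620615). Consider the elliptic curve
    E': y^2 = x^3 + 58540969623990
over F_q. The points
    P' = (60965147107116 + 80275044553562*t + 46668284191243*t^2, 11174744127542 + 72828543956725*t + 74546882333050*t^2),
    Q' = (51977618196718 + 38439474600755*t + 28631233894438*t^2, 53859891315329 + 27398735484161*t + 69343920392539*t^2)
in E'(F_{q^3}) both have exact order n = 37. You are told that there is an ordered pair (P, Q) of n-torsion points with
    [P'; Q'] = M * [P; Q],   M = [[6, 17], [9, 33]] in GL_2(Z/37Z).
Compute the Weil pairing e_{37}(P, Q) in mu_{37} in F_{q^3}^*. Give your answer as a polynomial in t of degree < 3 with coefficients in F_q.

521399156776 + 34111796398609*t + 7064665335546*t^2

e_{37} is bilinear + alternating on E[37], so e_{37}(6*P + 17*Q, 9*P + 33*Q) = e_{37}(P,Q)^(6*33-17*9).
So e_{37}(P,Q) = e_{37}(P',Q')^{14}, since 8*14 = 1 mod 37.
Double-and-add over 100101: 6-1 doublings, 3-1 additions; each step l_{T,T}/v_{2T} or l_{T,P'}/v at Q'+S for random S.
The quotient is 75865685735271 + 80345001001148*t + 82963645067998*t^2.
(75865685735271 + 80345001001148*t + 82963645067998*t^2)^{14} mod (83486918042701,f) = 521399156776 + 34111796398609*t + 7064665335546*t^2.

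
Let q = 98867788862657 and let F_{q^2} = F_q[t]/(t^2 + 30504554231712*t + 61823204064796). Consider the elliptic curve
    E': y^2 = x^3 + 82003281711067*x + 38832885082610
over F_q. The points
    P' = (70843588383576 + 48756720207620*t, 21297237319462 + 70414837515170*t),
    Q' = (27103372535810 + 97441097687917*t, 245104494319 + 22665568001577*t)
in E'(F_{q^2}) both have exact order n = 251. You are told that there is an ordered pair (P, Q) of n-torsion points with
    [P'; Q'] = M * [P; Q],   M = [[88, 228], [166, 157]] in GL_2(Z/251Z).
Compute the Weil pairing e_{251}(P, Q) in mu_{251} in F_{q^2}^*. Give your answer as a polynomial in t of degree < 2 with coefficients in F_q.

The 251-Weil pairing on E[251] over F_{98867788862657} is alternating-bilinear: e_{251}(P',Q') = e_{251}(P,Q)^det(M).
Hence e(P,Q) = e(P',Q')^{51} where 51 = 64^{-1} mod 251.
Double-and-add over 11111011: 8-1 doublings, 7-1 additions; each step l_{T,T}/v_{2T} or l_{T,P'}/v at Q'+S for random S.
Miller gives e_{251}(P',Q') = 64859797002720 + 9349299955211*t in F_{98867788862657^2}.
Hence e(P,Q) = 54956366452630 + 89448849473240*t in F_{98867788862657^2}^*.

54956366452630 + 89448849473240*t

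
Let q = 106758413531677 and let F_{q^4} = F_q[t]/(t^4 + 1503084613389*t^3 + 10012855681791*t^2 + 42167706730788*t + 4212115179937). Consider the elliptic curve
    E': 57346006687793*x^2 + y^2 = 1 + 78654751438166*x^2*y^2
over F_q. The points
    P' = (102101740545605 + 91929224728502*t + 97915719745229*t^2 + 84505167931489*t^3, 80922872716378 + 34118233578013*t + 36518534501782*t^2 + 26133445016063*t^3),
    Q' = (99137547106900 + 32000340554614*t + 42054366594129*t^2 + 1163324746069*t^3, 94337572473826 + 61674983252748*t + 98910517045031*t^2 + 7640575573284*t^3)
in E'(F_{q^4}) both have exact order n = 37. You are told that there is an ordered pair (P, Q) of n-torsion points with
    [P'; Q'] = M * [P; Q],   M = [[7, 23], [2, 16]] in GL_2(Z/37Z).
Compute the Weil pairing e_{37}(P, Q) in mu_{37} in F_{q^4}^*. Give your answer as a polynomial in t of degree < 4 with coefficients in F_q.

97627650281535 + 41419081878759*t + 103250143568282*t^2 + 57789677655108*t^3

Alternating bilinearity on E[37] (values in mu_{37} in F_{106758413531677^4}) gives e(P',Q') = e(P,Q)^det(M).
7*16 - 23*2 = 66; reduced mod 37: det = 29, inverse 23.
Edwards->Montgomery: u=(1+y)/(1-y), v=u/x -> 103118618848683v^2=u^3+51157749553213u^2+u; then x_W=21362417195326u+4873724099047: y^2=x^3+61241964749557*x+47824218668114.
Double-and-add over 100101: 6-1 doublings, 3-1 additions; each step l_{T,T}/v_{2T} or l_{T,P'}/v at Q'+S for random S.
So e_{37}(P',Q') = 47346897081564 + 55138295599359*t + 14777470637379*t^2 + 31354563395287*t^3.
Thus e_{37}(P,Q) = 97627650281535 + 41419081878759*t + 103250143568282*t^2 + 57789677655108*t^3.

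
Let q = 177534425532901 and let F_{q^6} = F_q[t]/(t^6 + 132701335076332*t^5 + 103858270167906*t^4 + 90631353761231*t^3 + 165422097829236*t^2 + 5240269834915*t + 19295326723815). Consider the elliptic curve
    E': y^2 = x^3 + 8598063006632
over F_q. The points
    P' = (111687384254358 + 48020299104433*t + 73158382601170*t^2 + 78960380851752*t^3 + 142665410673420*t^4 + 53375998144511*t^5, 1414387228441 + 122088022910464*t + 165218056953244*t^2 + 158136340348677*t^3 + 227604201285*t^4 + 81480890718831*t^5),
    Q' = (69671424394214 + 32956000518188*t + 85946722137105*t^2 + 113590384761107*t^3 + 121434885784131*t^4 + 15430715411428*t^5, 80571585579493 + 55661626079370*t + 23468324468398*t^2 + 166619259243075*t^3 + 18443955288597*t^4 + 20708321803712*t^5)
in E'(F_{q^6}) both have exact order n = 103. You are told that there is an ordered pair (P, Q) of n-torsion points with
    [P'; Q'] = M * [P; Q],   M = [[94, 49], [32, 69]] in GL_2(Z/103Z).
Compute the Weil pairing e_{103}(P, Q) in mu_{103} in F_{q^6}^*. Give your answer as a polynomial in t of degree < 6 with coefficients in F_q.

Alternating bilinearity on E[103] (values in mu_{103} in F_{177534425532901^6}) gives e(P',Q') = e(P,Q)^det(M).
Hence e(P,Q) = e(P',Q')^{99} where 99 = 77^{-1} mod 103.
Build f_{103,P'} and f_{103,Q'} via the 7-bit ladder of 103=1100111_2; evaluate at shifted divisors; quotient in F_{177534425532901^6}.
Result: e(P',Q') = 100799211415115 + 53430894664192*t + 19361503005564*t^2 + 50501845358703*t^3 + 126824853870873*t^4 + 60159526644689*t^5.
Thus e_{103}(P,Q) = 68100139894747 + 172319844996790*t + 44087310360417*t^2 + 18663194907271*t^3 + 37946736126540*t^4 + 80640442952602*t^5.

68100139894747 + 172319844996790*t + 44087310360417*t^2 + 18663194907271*t^3 + 37946736126540*t^4 + 80640442952602*t^5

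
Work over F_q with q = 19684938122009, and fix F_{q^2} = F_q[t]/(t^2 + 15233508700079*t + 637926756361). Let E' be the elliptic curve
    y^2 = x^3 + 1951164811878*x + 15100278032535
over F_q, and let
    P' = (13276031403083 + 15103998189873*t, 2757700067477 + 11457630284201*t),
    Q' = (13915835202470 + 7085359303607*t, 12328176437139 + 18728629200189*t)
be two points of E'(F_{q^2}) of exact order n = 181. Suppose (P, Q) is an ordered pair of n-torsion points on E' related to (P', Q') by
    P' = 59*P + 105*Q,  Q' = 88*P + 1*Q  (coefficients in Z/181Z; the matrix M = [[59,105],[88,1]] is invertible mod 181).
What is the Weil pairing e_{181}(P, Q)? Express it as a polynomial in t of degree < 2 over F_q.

10783775677746 + 9376872529432*t

e_{181}(aP+bQ,cP+dQ) = e_{181}(P,Q)^(ad-bc); with (a,b,c,d)=(59,105,88,1) this gives the det-181 law.
det M = 59*1 - 105*88 = -9181 = 50 (mod 181); 50^{-1} = 105 (mod 181).
8-bit Miller (10110101) on E'/F_{19684938122009} with a'=1951164811878, b'=15100278032535: accumulate tangent/chord ratios at Q'+S and P'+S'.
The quotient is 10366840777589 + 2719093715209*t.
Thus e_{181}(P,Q) = 10783775677746 + 9376872529432*t.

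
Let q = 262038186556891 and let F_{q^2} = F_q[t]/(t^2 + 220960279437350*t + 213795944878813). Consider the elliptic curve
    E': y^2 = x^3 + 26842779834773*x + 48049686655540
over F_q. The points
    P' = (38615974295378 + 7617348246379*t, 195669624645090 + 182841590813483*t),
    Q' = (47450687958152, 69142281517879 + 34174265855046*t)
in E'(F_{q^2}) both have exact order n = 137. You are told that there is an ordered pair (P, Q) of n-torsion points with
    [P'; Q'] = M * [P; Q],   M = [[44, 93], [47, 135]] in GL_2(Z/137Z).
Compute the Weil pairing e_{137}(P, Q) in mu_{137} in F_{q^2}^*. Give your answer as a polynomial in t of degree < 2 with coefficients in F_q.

92859613662243 + 167922563315490*t

Under M = [[44,93],[47,135]] in GL_2(Z/137), e_{137}(P',Q') = e_{137}(P,Q)^(44*135-93*47 mod 137).
det M = 44*135 - 93*47 = 1569 = 62 (mod 137); 62^{-1} = 42 (mod 137).
Double-and-add over 10001001: 8-1 doublings, 3-1 additions; each step l_{T,T}/v_{2T} or l_{T,P'}/v at Q'+S for random S.
Miller gives e_{137}(P',Q') = 191938881321556 + 45536158254779*t in F_{262038186556891^2}.
Finally e_{137}(P,Q) = 92859613662243 + 167922563315490*t.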